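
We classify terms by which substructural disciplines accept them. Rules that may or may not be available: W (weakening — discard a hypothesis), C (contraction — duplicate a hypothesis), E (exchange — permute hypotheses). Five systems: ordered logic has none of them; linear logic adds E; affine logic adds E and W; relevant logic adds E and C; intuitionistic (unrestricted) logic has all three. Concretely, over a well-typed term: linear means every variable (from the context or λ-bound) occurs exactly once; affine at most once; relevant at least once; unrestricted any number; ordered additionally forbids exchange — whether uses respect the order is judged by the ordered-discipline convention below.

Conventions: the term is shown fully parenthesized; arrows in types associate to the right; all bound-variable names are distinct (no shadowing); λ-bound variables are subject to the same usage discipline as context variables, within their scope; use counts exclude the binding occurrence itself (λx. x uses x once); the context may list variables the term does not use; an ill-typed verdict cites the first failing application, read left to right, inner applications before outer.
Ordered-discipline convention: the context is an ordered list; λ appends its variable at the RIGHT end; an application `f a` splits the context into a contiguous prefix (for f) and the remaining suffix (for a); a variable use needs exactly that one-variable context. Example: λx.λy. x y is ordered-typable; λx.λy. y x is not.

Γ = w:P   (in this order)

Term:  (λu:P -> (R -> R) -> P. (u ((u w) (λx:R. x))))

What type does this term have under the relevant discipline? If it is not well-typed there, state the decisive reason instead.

term : (P -> (R -> R) -> P) -> (R -> R) -> P
variable uses: w ×1, u (λ-bound) ×2, x (λ-bound) ×1
left-to-right use order: u, u, w, x
typing: well-typed — term : (P -> (R -> R) -> P) -> (R -> R) -> P
all disciplines: ordered ✗ · linear ✗ · affine ✗ · relevant ✓ · unrestricted ✓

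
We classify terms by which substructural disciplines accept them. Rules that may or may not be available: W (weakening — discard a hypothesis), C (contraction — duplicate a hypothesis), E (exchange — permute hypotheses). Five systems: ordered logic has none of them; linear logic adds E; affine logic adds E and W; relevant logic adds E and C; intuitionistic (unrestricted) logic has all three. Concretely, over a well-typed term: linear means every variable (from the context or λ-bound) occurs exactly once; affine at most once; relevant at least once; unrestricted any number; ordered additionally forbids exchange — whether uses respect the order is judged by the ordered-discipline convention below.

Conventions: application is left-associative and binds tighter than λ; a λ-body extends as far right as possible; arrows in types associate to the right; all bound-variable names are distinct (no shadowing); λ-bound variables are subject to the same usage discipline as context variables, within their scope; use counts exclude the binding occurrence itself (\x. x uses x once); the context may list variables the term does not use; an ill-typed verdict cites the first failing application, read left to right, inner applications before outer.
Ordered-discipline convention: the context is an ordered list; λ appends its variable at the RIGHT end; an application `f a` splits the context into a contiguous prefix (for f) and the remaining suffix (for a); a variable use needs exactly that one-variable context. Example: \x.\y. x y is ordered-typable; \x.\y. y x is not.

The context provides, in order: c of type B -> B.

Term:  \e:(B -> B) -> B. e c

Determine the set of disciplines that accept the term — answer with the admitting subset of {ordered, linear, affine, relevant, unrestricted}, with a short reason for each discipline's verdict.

admitted by: linear, affine, relevant, unrestricted
counts: c: 1×, e (λ-bound): 1×
uses in reading order: e, c
typing: the term checks, with type ((B -> B) -> B) -> B
ordered: ✗ — no ordered split (uses run e, c)
linear: ✓ — exactly-once usage across c, e
affine: ✓ — at most one use each (c, e)
relevant: ✓ — every one of c, e appears
unrestricted: ✓ — well-typed at ((B -> B) -> B) -> B; no restrictions here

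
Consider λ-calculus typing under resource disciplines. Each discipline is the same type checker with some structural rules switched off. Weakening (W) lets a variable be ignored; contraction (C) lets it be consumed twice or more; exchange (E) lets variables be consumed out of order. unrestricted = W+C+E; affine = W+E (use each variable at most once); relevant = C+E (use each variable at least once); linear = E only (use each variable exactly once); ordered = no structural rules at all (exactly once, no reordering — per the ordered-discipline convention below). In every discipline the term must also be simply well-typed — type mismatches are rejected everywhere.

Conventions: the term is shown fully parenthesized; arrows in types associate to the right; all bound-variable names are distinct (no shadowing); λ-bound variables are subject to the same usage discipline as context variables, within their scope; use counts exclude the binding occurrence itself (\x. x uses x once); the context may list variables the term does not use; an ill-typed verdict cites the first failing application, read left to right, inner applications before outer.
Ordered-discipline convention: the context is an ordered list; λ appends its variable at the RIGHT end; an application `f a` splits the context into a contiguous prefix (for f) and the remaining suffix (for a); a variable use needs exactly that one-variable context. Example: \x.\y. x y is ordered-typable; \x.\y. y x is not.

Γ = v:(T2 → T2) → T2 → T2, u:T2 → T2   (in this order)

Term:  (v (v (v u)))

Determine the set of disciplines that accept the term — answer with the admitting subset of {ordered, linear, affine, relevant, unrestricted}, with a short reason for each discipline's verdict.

admitting disciplines: relevant, unrestricted
use counts: v ×3; u ×1
left-to-right use order: v, v, v, u
typing: ✓ — T2 → T2
ordered ✗ (repeated use of v ×3)
linear ✗ (repeated use of v ×3)
affine ✗ (repeated use of v ×3)
relevant ✓ (none of v, u goes unused)
unrestricted ✓ (well-typed at T2 → T2; no restrictions here)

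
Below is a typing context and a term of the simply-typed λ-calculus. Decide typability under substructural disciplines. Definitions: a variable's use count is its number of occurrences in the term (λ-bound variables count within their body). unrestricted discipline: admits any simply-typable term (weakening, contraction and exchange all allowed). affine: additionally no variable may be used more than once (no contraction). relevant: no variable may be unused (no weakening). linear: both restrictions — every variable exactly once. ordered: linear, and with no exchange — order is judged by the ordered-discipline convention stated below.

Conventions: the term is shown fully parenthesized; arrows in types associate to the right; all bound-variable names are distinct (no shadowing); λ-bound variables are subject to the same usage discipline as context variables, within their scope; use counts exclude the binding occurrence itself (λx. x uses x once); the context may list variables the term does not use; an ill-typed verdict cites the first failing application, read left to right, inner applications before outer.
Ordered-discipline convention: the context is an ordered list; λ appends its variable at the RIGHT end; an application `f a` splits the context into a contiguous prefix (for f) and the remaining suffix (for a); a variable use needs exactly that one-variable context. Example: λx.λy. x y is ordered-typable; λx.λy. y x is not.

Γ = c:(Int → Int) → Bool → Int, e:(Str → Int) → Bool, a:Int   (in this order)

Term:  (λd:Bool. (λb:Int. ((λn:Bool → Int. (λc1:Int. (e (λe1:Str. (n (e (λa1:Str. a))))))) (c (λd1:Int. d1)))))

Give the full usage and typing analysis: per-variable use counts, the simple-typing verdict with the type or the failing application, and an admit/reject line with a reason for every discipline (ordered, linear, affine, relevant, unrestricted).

usage: c ×1; e ×2; a ×1; d (bound) ×0; b (bound) ×0; n (bound) ×1; c1 (bound) ×0; e1 (bound) ×0; a1 (bound) ×0; d1 (bound) ×1
use order (left to right): e, n, e, a, c, d1
typing: well-typed — term : Bool → Int → Int → Bool
ordered: ✗, repeated use of e ×2; needs weakening: d, b, c1, e1, a1 unused
linear: ✗, repeated use of e ×2; needs weakening: d, b, c1, e1, a1 unused
affine: ✗, repeated use of e ×2
relevant: ✗, needs weakening: d, b, c1, e1, a1 unused
unrestricted: ✓, well-typed at Bool → Int → Int → Bool; no restrictions here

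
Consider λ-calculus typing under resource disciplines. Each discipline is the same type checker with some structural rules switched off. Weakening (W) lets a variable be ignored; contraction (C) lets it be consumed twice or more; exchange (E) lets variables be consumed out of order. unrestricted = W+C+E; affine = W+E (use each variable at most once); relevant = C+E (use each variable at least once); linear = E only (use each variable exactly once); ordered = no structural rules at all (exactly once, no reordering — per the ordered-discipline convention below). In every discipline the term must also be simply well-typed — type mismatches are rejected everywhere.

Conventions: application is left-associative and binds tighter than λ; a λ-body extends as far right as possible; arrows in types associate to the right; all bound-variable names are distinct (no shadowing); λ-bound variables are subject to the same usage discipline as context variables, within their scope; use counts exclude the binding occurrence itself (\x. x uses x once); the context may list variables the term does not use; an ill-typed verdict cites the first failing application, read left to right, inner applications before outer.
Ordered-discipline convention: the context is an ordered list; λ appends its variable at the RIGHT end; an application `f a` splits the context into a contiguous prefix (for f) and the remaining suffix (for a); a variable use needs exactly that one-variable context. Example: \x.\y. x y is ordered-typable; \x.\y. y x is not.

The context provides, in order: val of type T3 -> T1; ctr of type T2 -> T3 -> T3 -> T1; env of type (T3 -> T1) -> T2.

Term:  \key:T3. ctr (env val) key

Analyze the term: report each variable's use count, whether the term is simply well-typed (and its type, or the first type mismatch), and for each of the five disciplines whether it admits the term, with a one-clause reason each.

variable uses: val=1, ctr=1, env=1, key (λ-bound)=1
order of uses: ctr, env, val, key
typing: well-typed at T3 -> T3 -> T1
ordered ✗ (needs exchange: uses follow ctr, env, val, key)
linear ✓ (val, ctr, env, key: one use apiece)
affine ✓ (no duplicate uses among val, ctr, env, key)
relevant ✓ (none of val, ctr, env, key goes unused)
unrestricted ✓ (well-typed at T3 -> T3 -> T1; no restrictions here)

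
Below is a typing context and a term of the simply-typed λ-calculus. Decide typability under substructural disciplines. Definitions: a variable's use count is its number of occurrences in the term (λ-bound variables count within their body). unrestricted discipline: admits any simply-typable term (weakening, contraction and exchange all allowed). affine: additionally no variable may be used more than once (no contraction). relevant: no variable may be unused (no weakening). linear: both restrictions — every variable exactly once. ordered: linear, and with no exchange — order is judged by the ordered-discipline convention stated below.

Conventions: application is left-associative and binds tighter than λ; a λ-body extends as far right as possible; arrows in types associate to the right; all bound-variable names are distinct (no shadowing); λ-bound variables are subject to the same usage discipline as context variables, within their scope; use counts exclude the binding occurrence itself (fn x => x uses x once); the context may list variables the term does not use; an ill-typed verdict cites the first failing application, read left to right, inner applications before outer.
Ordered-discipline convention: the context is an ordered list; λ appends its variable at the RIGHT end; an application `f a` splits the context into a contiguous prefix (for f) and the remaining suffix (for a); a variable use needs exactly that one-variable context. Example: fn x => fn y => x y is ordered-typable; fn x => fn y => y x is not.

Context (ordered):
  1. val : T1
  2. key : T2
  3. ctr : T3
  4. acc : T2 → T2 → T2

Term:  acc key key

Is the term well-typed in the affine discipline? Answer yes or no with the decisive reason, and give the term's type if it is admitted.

no — uses contraction: key ×2
usage: val: 0×; key: 2×; ctr: 0×; acc: 1×
left-to-right use order: acc, key, key
typing: well-typed — term : T2
all disciplines: ordered ✗, linear ✗, affine ✗, relevant ✗, unrestricted ✓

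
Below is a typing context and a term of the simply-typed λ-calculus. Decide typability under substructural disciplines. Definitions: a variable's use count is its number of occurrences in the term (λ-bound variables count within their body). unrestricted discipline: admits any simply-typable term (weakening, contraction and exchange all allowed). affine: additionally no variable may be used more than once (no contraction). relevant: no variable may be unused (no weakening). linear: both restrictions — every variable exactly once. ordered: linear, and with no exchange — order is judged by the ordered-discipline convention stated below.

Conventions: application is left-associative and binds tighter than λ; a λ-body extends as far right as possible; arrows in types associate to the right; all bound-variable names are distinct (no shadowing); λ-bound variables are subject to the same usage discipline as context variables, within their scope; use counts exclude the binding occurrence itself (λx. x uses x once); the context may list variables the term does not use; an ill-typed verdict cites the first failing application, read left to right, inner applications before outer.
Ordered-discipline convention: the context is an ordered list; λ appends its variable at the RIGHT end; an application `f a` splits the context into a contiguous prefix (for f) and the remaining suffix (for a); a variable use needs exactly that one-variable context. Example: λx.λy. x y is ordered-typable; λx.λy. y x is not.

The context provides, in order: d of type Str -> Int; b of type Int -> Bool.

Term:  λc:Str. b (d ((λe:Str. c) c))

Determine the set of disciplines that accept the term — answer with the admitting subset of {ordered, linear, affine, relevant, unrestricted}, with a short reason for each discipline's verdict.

admitting disciplines: unrestricted
use counts: d: 1; b: 1; c [bound]: 2; e [bound]: 0
use order (left to right): b, d, c, c
typing: the term checks, with type Str -> Bool
ordered ✗ (c ×2 used more than once (contraction); needs weakening: e unused)
linear ✗ (c ×2 used more than once (contraction); needs weakening: e unused)
affine ✗ (c ×2 used more than once (contraction))
relevant ✗ (needs weakening: e unused)
unrestricted ✓ (type-checks (Str -> Bool) and nothing is barred)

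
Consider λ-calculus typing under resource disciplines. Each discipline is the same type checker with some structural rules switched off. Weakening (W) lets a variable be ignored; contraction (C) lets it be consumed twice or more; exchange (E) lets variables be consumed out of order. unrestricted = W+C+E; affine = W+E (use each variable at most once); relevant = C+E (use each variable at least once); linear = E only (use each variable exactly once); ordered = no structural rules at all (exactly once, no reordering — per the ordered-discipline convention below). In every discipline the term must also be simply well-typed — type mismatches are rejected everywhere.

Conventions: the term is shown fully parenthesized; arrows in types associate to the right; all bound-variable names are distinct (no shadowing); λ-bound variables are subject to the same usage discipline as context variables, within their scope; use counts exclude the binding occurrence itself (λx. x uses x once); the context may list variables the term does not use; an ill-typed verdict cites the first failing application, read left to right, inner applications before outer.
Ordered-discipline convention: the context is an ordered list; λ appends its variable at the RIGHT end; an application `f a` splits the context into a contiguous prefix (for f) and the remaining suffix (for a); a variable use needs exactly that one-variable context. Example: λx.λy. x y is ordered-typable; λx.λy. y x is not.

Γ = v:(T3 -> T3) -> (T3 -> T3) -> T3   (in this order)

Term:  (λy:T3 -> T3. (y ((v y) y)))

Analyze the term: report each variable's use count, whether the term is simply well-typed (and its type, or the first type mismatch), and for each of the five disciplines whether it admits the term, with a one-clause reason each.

counts: v=1; y (bound)=3
left-to-right use order: y, v, y, y
typing: the term checks, with type (T3 -> T3) -> T3
ordered ✗ (repeated use of y ×3)
linear ✗ (repeated use of y ×3)
affine ✗ (repeated use of y ×3)
relevant ✓ (v, y: all used, weakening unneeded)
unrestricted ✓ (well-typed at (T3 -> T3) -> T3; no restrictions here)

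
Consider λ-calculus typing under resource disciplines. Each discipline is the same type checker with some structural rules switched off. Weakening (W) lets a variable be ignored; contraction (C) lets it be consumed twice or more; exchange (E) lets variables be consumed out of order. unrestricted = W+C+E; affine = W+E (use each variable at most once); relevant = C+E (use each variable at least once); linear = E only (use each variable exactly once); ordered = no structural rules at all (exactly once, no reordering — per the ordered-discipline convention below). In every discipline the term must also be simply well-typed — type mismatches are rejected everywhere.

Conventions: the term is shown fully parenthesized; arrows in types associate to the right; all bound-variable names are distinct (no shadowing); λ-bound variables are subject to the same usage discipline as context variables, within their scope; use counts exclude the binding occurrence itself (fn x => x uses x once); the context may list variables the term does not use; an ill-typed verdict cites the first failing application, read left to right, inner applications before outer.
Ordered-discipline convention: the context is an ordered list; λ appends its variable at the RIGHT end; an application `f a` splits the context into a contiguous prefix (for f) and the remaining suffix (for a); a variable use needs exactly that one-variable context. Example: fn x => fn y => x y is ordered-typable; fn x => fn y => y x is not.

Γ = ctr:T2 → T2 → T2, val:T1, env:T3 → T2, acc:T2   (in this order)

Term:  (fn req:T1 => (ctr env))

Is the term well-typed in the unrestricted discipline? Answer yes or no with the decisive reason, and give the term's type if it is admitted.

no — fails simple typing
variable uses: ctr ×1, val ×0, env ×1, acc ×0, req [bound] ×0
use order (left to right): ctr, env
typing: ill-typed: an application expects T2 but receives T3 → T2
summary: ordered ✗; linear ✗; affine ✗; relevant ✗; unrestricted ✗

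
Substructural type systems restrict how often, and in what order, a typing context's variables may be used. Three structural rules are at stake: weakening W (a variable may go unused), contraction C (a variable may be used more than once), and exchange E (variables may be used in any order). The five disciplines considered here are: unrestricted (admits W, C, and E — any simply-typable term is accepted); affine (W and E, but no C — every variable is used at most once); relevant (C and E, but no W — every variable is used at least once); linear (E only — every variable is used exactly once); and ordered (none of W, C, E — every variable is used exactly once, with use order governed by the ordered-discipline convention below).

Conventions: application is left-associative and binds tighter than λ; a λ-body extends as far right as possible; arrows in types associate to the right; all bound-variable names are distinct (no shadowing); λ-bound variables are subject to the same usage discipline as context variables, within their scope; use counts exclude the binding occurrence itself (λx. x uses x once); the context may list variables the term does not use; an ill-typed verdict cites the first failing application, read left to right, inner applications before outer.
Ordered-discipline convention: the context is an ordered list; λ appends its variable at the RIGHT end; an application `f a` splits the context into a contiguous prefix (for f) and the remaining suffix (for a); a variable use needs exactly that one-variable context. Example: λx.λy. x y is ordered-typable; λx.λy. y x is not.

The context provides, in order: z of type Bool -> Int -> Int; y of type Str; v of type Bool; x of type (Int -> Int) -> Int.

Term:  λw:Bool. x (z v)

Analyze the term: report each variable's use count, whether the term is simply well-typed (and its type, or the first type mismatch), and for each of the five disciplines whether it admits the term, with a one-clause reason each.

use counts: z: 1; y: 0; v: 1; x: 1; w (bound): 0
left-to-right use order: x, z, v
typing: ✓ — Bool -> Int
ordered ✗ (y, w left unused)
linear ✗ (y, w left unused)
affine ✓ (at most one use each (z, y, v, x, w))
relevant ✗ (y, w left unused)
unrestricted ✓ (simply typable at Bool -> Int; W, C, E all held)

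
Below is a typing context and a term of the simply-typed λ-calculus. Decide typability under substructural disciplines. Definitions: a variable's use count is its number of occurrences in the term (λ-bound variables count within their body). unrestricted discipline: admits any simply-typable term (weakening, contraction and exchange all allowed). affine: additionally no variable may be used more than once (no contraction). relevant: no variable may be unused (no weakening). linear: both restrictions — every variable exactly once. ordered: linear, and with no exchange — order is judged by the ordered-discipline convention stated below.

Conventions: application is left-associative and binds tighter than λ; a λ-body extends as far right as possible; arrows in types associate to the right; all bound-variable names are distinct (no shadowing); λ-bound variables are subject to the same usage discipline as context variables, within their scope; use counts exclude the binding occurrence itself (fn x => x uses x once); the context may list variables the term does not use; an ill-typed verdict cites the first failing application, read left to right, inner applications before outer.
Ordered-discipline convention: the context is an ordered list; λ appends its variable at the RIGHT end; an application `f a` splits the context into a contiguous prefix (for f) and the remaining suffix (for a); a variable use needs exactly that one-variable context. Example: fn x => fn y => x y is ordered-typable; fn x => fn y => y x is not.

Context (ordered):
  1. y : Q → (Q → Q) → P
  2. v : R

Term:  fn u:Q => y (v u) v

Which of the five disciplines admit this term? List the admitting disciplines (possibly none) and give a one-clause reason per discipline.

admitted by: none
usage: y=1, v=2, u [bound]=1
uses in reading order: y, v, u, v
typing: ill-typed: can't apply a value of type R
ordered: ✗, fails simple typing
linear: ✗, a type mismatch blocks all five
affine: ✗, the type mismatch rejects it
relevant: ✗, not simply typable
unrestricted: ✗, fails simple typing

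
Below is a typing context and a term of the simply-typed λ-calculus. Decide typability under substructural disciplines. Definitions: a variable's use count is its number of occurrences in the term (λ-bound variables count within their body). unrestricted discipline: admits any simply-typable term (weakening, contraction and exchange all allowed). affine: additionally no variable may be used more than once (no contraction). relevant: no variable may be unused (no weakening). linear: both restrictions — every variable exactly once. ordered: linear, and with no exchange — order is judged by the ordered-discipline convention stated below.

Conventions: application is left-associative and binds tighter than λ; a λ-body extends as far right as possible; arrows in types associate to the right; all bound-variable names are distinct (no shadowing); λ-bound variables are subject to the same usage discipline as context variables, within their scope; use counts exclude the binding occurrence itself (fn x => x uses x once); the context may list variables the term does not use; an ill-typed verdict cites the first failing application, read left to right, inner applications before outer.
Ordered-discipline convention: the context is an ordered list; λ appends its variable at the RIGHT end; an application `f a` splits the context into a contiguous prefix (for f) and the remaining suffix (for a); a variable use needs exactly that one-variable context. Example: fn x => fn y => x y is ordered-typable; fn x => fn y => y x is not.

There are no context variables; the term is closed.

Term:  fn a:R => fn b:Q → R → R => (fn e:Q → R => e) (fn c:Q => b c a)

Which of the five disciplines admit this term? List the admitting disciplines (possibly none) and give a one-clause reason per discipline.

admitting disciplines: linear, affine, relevant, unrestricted
variable uses: a (bound): 1×; b (bound): 1×; e (bound): 1×; c (bound): 1×
order of uses: e, b, c, a
typing: ✓ — R → (Q → R → R) → Q → R
ordered: ✗, no contiguous prefix/suffix split fits e, b, c, a
linear: ✓, each of a, b, e, c used exactly once
affine: ✓, none of a, b, e, c used more than once
relevant: ✓, every one of a, b, e, c appears
unrestricted: ✓, typability at R → (Q → R → R) → Q → R is all that's needed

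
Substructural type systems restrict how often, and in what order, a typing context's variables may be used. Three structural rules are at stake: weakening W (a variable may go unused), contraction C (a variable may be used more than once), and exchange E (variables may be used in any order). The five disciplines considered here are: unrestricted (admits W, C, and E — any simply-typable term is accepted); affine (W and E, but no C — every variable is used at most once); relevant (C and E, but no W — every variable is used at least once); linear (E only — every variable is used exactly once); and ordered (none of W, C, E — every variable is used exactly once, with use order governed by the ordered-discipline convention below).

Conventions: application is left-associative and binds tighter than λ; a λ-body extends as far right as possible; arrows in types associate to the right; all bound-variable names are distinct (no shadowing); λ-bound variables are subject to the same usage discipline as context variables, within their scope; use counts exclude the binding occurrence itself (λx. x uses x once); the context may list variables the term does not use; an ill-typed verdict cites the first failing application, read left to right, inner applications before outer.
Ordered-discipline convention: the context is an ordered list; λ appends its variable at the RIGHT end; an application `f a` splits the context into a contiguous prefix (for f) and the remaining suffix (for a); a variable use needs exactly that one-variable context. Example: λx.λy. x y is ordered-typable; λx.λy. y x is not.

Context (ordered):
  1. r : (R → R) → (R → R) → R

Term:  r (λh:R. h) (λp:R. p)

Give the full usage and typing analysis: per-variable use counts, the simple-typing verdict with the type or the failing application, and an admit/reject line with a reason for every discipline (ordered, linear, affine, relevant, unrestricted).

counts: r: 1; h (bound): 1; p (bound): 1
order of uses: r, h, p
typing: ✓ — R
ordered ✓ (r, h, p: once each, no exchange needed)
linear ✓ (each of r, h, p used exactly once)
affine ✓ (at most one use each (r, h, p))
relevant ✓ (none of r, h, p goes unused)
unrestricted ✓ (well-typed at R; no restrictions here)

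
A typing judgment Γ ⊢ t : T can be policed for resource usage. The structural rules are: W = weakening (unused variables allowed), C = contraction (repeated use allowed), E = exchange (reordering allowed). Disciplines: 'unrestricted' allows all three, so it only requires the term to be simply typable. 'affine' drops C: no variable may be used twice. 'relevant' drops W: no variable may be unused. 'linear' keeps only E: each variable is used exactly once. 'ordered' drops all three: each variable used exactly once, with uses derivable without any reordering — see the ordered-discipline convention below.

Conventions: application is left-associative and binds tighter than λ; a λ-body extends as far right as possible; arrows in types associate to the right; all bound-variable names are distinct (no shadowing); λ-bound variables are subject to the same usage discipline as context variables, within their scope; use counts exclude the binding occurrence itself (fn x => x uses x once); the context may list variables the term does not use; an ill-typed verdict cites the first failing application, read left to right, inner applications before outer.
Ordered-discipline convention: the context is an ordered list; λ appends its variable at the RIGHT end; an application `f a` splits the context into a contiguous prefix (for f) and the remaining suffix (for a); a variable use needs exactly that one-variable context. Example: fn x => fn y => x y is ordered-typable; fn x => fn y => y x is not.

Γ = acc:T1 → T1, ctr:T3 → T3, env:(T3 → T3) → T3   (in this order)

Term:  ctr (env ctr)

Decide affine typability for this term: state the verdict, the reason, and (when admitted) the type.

no — needs contraction — ctr ×2
variable uses: acc: 0, ctr: 2, env: 1
left-to-right use order: ctr, env, ctr
typing: well-typed — term : T3
summary: ordered ✗; linear ✗; affine ✗; relevant ✗; unrestricted ✓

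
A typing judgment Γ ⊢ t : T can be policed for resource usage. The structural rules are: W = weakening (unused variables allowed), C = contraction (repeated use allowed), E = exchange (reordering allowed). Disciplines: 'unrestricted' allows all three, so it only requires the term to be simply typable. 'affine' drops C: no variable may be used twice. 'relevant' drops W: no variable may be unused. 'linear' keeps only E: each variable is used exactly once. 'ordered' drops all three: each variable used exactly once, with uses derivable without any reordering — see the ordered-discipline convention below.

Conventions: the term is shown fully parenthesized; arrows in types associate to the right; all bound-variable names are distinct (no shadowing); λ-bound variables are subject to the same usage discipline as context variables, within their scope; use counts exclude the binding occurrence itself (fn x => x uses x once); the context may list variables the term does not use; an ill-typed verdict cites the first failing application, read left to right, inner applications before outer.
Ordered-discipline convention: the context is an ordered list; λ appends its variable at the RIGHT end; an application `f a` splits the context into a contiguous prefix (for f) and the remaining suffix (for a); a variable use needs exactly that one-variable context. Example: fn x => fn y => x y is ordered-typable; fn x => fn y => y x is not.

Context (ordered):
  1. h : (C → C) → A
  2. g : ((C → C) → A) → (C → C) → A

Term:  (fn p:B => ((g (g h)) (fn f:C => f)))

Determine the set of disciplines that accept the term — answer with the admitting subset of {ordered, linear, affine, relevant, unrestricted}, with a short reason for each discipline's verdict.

accepted by: unrestricted
counts: h=1, g=2, p (bound)=0, f (bound)=1
order of uses: g, g, h, f
typing: ✓ — B → A
ordered: ✗ — needs contraction — g ×2; unused: p — weakening required
linear: ✗ — needs contraction — g ×2; unused: p — weakening required
affine: ✗ — needs contraction — g ×2
relevant: ✗ — unused: p — weakening required
unrestricted: ✓ — simply typable at B → A; W, C, E all held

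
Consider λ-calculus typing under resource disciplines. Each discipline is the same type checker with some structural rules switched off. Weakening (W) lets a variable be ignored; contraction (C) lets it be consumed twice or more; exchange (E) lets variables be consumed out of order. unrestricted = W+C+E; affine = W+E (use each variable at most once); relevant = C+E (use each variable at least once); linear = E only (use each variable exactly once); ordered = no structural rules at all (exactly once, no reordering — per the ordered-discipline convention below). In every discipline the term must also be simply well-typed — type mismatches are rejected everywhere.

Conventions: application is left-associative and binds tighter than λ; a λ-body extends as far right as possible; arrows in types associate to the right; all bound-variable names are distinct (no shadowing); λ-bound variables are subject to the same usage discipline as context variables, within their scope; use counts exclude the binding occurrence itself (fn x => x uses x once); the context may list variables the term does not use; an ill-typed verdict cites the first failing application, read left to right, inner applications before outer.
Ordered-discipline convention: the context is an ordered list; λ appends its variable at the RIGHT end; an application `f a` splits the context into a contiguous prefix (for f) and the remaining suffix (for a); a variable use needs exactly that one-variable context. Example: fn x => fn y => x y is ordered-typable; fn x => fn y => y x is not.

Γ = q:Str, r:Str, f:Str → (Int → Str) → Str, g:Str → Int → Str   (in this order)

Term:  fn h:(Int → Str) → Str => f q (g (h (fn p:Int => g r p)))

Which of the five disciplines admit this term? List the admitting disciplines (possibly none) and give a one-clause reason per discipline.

admitted by: relevant, unrestricted
counts: q=1; r=1; f=1; g=2; h (bound)=1; p (bound)=1
order of uses: f, q, g, h, g, r, p
typing: well-typed at ((Int → Str) → Str) → Str
ordered: ✗ — g ×2 used more than once (contraction)
linear: ✗ — g ×2 used more than once (contraction)
affine: ✗ — g ×2 used more than once (contraction)
relevant: ✓ — every one of q, r, f, g, h, p appears
unrestricted: ✓ — simply typable at ((Int → Str) → Str) → Str; W, C, E all held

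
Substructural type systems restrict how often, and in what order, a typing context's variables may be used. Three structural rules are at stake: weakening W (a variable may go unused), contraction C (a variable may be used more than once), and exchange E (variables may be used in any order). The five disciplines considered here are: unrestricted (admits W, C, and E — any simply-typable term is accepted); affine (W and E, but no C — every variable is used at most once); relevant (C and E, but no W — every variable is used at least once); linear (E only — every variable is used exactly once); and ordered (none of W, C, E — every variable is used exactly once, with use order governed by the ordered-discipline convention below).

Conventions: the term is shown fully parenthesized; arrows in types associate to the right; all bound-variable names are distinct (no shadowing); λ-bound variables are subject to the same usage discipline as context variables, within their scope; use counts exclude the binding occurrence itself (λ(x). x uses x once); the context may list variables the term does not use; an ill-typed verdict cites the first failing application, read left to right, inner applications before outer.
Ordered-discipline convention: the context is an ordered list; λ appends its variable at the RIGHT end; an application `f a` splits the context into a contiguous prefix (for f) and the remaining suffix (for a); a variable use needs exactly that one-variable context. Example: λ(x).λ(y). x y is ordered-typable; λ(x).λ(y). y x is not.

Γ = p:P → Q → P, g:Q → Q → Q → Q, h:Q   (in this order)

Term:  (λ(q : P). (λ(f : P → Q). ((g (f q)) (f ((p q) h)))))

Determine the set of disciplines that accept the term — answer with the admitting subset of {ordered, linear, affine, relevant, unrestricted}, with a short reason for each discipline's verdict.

admitted in: relevant, unrestricted
counts: p ×1; g ×1; h ×1; q [bound] ×2; f [bound] ×2
left-to-right use order: g, f, q, f, p, q, h
typing: ✓ — P → (P → Q) → Q → Q
ordered: ✗, uses contraction: q ×2, f ×2
linear: ✗, uses contraction: q ×2, f ×2
affine: ✗, uses contraction: q ×2, f ×2
relevant: ✓, every one of p, g, h, q, f appears
unrestricted: ✓, well-typed at P → (P → Q) → Q → Q; no restrictions here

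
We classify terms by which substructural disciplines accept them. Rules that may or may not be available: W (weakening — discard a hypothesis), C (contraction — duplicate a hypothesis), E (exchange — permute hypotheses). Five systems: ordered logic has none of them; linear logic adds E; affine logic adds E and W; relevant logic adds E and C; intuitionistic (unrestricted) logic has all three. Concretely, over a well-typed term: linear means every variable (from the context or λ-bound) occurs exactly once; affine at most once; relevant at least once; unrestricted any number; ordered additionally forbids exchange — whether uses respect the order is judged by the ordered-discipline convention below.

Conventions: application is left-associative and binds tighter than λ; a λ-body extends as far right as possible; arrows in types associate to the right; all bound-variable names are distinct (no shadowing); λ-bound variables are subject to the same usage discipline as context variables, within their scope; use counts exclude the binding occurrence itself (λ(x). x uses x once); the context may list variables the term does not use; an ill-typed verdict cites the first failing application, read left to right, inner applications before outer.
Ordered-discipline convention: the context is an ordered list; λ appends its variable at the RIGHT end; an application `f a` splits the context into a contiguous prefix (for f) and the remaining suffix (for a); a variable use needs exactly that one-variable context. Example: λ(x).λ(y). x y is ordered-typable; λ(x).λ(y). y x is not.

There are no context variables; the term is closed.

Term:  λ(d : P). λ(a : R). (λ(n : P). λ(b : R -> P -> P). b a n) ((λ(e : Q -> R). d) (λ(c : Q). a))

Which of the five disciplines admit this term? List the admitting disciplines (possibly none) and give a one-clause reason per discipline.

accepted by: unrestricted
use counts: d (λ-bound): 1×, a (λ-bound): 2×, n (λ-bound): 1×, b (λ-bound): 1×, e (λ-bound): 0×, c (λ-bound): 0×
order of uses: b, a, n, d, a
typing: the term checks, with type P -> R -> (R -> P -> P) -> P
ordered: ✗ — repeated use of a ×2; unused: e, c — weakening required
linear: ✗ — repeated use of a ×2; unused: e, c — weakening required
affine: ✗ — repeated use of a ×2
relevant: ✗ — unused: e, c — weakening required
unrestricted: ✓ — well-typed at P -> R -> (R -> P -> P) -> P; no restrictions here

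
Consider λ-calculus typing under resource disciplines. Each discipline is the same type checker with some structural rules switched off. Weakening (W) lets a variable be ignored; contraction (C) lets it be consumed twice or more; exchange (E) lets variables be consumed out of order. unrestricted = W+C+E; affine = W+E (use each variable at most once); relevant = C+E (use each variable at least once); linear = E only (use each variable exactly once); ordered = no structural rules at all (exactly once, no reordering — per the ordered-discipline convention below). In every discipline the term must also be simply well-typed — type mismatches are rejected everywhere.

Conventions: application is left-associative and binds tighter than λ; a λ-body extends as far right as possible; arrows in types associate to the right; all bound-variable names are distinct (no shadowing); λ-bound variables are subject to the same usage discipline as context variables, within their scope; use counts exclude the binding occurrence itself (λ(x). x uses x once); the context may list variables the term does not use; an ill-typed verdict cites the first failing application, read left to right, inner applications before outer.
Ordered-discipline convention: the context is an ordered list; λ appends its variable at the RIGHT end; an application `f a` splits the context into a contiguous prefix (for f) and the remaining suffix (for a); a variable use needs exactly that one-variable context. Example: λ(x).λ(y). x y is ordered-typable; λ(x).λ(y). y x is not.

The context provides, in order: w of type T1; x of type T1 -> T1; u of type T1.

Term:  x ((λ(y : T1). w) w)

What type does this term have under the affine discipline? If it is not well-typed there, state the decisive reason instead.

not well-typed under affine — needs contraction — w ×2
use counts: w ×2, x ×1, u ×0, y [bound] ×0
uses in reading order: x, w, w
typing: well-typed at T1
all disciplines: ordered ✗, linear ✗, affine ✗, relevant ✗, unrestricted ✓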